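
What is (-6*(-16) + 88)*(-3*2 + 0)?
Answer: -1104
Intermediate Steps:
(-6*(-16) + 88)*(-3*2 + 0) = (96 + 88)*(-6 + 0) = 184*(-6) = -1104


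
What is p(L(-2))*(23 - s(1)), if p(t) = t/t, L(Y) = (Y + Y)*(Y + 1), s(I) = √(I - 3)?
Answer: 23 - I*√2 ≈ 23.0 - 1.4142*I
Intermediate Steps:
s(I) = √(-3 + I)
L(Y) = 2*Y*(1 + Y) (L(Y) = (2*Y)*(1 + Y) = 2*Y*(1 + Y))
p(t) = 1
p(L(-2))*(23 - s(1)) = 1*(23 - √(-3 + 1)) = 1*(23 - √(-2)) = 1*(23 - I*√2) = 23 - I*√2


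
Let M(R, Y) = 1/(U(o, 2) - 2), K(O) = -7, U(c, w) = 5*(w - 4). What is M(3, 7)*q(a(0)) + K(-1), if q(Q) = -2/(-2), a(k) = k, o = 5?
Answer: -85/12 ≈ -7.0833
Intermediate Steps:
U(c, w) = -20 + 5*w (U(c, w) = 5*(-4 + w) = -20 + 5*w)
M(R, Y) = -1/12 (M(R, Y) = 1/((-20 + 5*2) - 2) = 1/((-20 + 10) - 2) = 1/(-10 - 2) = 1/(-12) = -1/12)
q(Q) = 1 (q(Q) = -2*(-1/2) = 1)
M(3, 7)*q(a(0)) + K(-1) = -1/12*1 - 7 = -1/12 - 7 = -85/12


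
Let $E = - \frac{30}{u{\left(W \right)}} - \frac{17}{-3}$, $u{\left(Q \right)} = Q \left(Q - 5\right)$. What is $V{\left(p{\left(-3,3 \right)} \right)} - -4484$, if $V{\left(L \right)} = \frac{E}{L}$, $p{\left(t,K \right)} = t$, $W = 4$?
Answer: $\frac{80633}{18} \approx 4479.6$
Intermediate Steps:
$u{\left(Q \right)} = Q \left(-5 + Q\right)$
$E = \frac{79}{6}$ ($E = - \frac{30}{4 \left(-5 + 4\right)} - \frac{17}{-3} = - \frac{30}{4 \left(-1\right)} - - \frac{17}{3} = - \frac{30}{-4} + \frac{17}{3} = \left(-30\right) \left(- \frac{1}{4}\right) + \frac{17}{3} = \frac{15}{2} + \frac{17}{3} = \frac{79}{6} \approx 13.167$)
$V{\left(L \right)} = \frac{79}{6 L}$
$V{\left(p{\left(-3,3 \right)} \right)} - -4484 = \frac{79}{6 \left(-3\right)} - -4484 = \frac{79}{6} \left(- \frac{1}{3}\right) + 4484 = - \frac{79}{18} + 4484 = \frac{80633}{18}$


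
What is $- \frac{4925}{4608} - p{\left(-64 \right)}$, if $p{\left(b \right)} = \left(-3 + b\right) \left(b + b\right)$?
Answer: $- \frac{39523133}{4608} \approx -8577.1$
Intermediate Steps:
$p{\left(b \right)} = 2 b \left(-3 + b\right)$ ($p{\left(b \right)} = \left(-3 + b\right) 2 b = 2 b \left(-3 + b\right)$)
$- \frac{4925}{4608} - p{\left(-64 \right)} = - \frac{4925}{4608} - 2 \left(-64\right) \left(-3 - 64\right) = \left(-4925\right) \frac{1}{4608} - 2 \left(-64\right) \left(-67\right) = - \frac{4925}{4608} - 8576 = - \frac{39523133}{4608}$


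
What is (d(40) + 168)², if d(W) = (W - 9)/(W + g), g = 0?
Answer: 45576001/1600 ≈ 28485.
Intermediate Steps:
d(W) = (-9 + W)/W (d(W) = (W - 9)/(W + 0) = (-9 + W)/W)
(d(40) + 168)² = ((-9 + 40)/40 + 168)² = ((1/40)*31 + 168)² = (31/40 + 168)² = (6751/40)² = 45576001/1600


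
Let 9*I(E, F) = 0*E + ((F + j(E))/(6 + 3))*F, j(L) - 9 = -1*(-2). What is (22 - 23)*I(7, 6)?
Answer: -34/27 ≈ -1.2593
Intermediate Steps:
j(L) = 11 (j(L) = 9 - 1*(-2) = 9 + 2 = 11)
I(E, F) = F*(11/9 + F/9)/9 (I(E, F) = (0*E + ((F + 11)/(6 + 3))*F)/9 = (0 + ((11 + F)/9)*F)/9 = (0 + ((11 + F)*(⅑))*F)/9 = (0 + (11/9 + F/9)*F)/9 = (0 + F*(11/9 + F/9))/9 = (F*(11/9 + F/9))/9 = F*(11/9 + F/9)/9)
(22 - 23)*I(7, 6) = (22 - 23)*((1/81)*6*(11 + 6)) = -6*17/81 = -1*34/27 = -34/27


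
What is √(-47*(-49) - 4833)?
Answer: I*√2530 ≈ 50.299*I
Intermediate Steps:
√(-47*(-49) - 4833) = √(2303 - 4833) = √(-2530) = I*√2530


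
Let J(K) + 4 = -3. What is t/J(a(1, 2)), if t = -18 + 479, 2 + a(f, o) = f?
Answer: -461/7 ≈ -65.857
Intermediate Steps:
a(f, o) = -2 + f
J(K) = -7 (J(K) = -4 - 3 = -7)
t = 461
t/J(a(1, 2)) = 461/(-7) = 461*(-⅐) = -461/7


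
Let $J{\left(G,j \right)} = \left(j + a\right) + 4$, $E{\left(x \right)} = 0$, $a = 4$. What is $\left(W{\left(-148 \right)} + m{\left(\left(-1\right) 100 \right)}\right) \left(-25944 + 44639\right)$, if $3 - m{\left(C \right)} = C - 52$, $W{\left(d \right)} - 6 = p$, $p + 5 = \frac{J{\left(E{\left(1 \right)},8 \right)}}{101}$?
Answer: $\frac{294857540}{101} \approx 2.9194 \cdot 10^{6}$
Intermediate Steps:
$J{\left(G,j \right)} = 8 + j$ ($J{\left(G,j \right)} = \left(j + 4\right) + 4 = \left(4 + j\right) + 4 = 8 + j$)
$p = - \frac{489}{101}$ ($p = -5 + \frac{8 + 8}{101} = -5 + 16 \cdot \frac{1}{101} = -5 + \frac{16}{101} = - \frac{489}{101} \approx -4.8416$)
$W{\left(d \right)} = \frac{117}{101}$ ($W{\left(d \right)} = 6 - \frac{489}{101} = \frac{117}{101}$)
$m{\left(C \right)} = 55 - C$ ($m{\left(C \right)} = 3 - \left(C - 52\right) = 3 - \left(-52 + C\right) = 55 - C$)
$\left(W{\left(-148 \right)} + m{\left(\left(-1\right) 100 \right)}\right) \left(-25944 + 44639\right) = \left(\frac{117}{101} - \left(-55 - 100\right)\right) \left(-25944 + 44639\right) = \left(\frac{117}{101} + \left(55 - -100\right)\right) 18695 = \left(\frac{117}{101} + \left(55 + 100\right)\right) 18695 = \left(\frac{117}{101} + 155\right) 18695 = \frac{15772}{101} \cdot 18695 = \frac{294857540}{101}$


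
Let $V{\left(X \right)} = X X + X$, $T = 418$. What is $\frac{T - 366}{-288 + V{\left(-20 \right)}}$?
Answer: $\frac{13}{23} \approx 0.56522$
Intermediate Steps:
$V{\left(X \right)} = X + X^{2}$ ($V{\left(X \right)} = X^{2} + X = X + X^{2}$)
$\frac{T - 366}{-288 + V{\left(-20 \right)}} = \frac{418 - 366}{-288 - 20 \left(1 - 20\right)} = \frac{52}{-288 - -380} = \frac{52}{-288 + 380} = \frac{52}{92} = 52 \cdot \frac{1}{92} = \frac{13}{23}$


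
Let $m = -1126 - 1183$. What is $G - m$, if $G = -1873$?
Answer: $436$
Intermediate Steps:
$m = -2309$ ($m = -1126 - 1183 = -2309$)
$G - m = -1873 - -2309 = -1873 + 2309 = 436$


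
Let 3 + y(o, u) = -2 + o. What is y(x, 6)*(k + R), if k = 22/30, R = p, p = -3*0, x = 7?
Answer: 22/15 ≈ 1.4667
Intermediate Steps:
p = 0
R = 0
y(o, u) = -5 + o (y(o, u) = -3 + (-2 + o) = -5 + o)
k = 11/15 (k = 22*(1/30) = 11/15 ≈ 0.73333)
y(x, 6)*(k + R) = (-5 + 7)*(11/15 + 0) = 2*(11/15) = 22/15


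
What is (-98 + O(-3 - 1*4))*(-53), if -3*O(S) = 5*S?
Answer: 13727/3 ≈ 4575.7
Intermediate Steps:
O(S) = -5*S/3
(-98 + O(-3 - 1*4))*(-53) = (-98 - 5*(-3 - 1*4)/3)*(-53) = (-98 - 5*(-3 - 4)/3)*(-53) = (-98 - 5/3*(-7))*(-53) = (-98 + 35/3)*(-53) = -259/3*(-53) = 13727/3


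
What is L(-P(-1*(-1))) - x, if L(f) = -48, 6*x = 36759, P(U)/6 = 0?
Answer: -12349/2 ≈ -6174.5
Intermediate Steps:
P(U) = 0 (P(U) = 6*0 = 0)
x = 12253/2 (x = (1/6)*36759 = 12253/2 ≈ 6126.5)
L(-P(-1*(-1))) - x = -48 - 1*12253/2 = -48 - 12253/2 = -12349/2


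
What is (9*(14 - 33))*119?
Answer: -20349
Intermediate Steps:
(9*(14 - 33))*119 = (9*(-19))*119 = -171*119 = -20349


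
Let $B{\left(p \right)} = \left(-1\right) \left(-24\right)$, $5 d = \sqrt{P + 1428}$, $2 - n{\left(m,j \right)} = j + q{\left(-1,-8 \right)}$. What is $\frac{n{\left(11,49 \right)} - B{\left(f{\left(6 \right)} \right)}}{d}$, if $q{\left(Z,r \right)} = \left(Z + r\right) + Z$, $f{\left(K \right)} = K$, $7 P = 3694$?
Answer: $- \frac{61 \sqrt{70}}{74} \approx -6.8968$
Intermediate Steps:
$P = \frac{3694}{7}$ ($P = \frac{1}{7} \cdot 3694 = \frac{3694}{7} \approx 527.71$)
$q{\left(Z,r \right)} = r + 2 Z$
$n{\left(m,j \right)} = 12 - j$ ($n{\left(m,j \right)} = 2 - \left(j + \left(-8 + 2 \left(-1\right)\right)\right) = 2 - \left(j - 10\right) = 2 - \left(-10 + j\right) = 12 - j$)
$d = \frac{37 \sqrt{70}}{35}$ ($d = \frac{\sqrt{\frac{3694}{7} + 1428}}{5} = \frac{\sqrt{\frac{13690}{7}}}{5} = \frac{\frac{37}{7} \sqrt{70}}{5} = \frac{37 \sqrt{70}}{35} \approx 8.8447$)
$B{\left(p \right)} = 24$
$\frac{n{\left(11,49 \right)} - B{\left(f{\left(6 \right)} \right)}}{d} = \frac{\left(12 - 49\right) - 24}{\frac{37}{35} \sqrt{70}} = \left(\left(12 - 49\right) - 24\right) \frac{\sqrt{70}}{74} = \left(-37 - 24\right) \frac{\sqrt{70}}{74} = - 61 \frac{\sqrt{70}}{74} = - \frac{61 \sqrt{70}}{74}$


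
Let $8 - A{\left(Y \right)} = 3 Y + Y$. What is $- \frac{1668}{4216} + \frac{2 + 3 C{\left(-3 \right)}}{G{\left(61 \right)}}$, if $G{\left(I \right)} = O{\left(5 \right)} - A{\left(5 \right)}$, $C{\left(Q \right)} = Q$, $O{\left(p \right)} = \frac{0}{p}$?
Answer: $- \frac{6191}{6324} \approx -0.97897$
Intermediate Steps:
$A{\left(Y \right)} = 8 - 4 Y$ ($A{\left(Y \right)} = 8 - \left(3 Y + Y\right) = 8 - 4 Y$)
$O{\left(p \right)} = 0$
$G{\left(I \right)} = 12$ ($G{\left(I \right)} = 0 - \left(8 - 20\right) = 0 - -12 = 0 + 12 = 12$)
$- \frac{1668}{4216} + \frac{2 + 3 C{\left(-3 \right)}}{G{\left(61 \right)}} = - \frac{1668}{4216} + \frac{2 + 3 \left(-3\right)}{12} = \left(-1668\right) \frac{1}{4216} + \left(2 - 9\right) \frac{1}{12} = - \frac{417}{1054} - \frac{7}{12} = - \frac{6191}{6324}$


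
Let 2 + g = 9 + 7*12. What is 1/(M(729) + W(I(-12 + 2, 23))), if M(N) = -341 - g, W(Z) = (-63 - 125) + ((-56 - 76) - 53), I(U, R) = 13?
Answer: -1/805 ≈ -0.0012422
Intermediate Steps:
g = 91 (g = -2 + (9 + 7*12) = -2 + (9 + 84) = -2 + 93 = 91)
W(Z) = -373 (W(Z) = -188 + (-132 - 53) = -188 - 185 = -373)
M(N) = -432 (M(N) = -341 - 1*91 = -341 - 91 = -432)
1/(M(729) + W(I(-12 + 2, 23))) = 1/(-432 - 373) = 1/(-805) = -1/805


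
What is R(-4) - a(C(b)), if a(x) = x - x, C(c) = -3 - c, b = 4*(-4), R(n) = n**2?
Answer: 16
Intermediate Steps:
b = -16
a(x) = 0
R(-4) - a(C(b)) = (-4)**2 - 1*0 = 16 + 0 = 16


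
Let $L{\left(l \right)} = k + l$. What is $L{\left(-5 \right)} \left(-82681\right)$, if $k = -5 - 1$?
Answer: $909491$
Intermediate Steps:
$k = -6$
$L{\left(l \right)} = -6 + l$
$L{\left(-5 \right)} \left(-82681\right) = \left(-6 - 5\right) \left(-82681\right) = \left(-11\right) \left(-82681\right) = 909491$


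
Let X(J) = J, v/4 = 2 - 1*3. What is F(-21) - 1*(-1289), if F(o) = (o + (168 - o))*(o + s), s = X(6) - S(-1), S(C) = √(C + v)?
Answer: -1231 - 168*I*√5 ≈ -1231.0 - 375.66*I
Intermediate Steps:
v = -4 (v = 4*(2 - 1*3) = 4*(2 - 3) = 4*(-1) = -4)
S(C) = √(-4 + C) (S(C) = √(C - 4) = √(-4 + C))
s = 6 - I*√5 (s = 6 - √(-4 - 1) = 6 - √(-5) = 6 - I*√5 ≈ 6.0 - 2.2361*I)
F(o) = 1008 + 168*o - 168*I*√5 (F(o) = (o + (168 - o))*(o + (6 - I*√5)) = 168*(6 + o - I*√5) = 1008 + 168*o - 168*I*√5)
F(-21) - 1*(-1289) = (1008 + 168*(-21) - 168*I*√5) - 1*(-1289) = (1008 - 3528 - 168*I*√5) + 1289 = (-2520 - 168*I*√5) + 1289 = -1231 - 168*I*√5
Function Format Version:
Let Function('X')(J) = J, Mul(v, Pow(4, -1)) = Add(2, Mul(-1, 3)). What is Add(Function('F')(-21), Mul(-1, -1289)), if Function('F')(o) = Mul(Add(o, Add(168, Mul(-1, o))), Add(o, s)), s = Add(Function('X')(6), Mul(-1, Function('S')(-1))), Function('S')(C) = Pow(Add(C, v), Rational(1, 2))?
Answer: Add(-1231, Mul(-168, I, Pow(5, Rational(1, 2)))) ≈ Add(-1231.0, Mul(-375.66, I))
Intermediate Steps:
v = -4 (v = Mul(4, Add(2, Mul(-1, 3))) = Mul(4, Add(2, -3)) = Mul(4, -1) = -4)
Function('S')(C) = Pow(Add(-4, C), Rational(1, 2)) (Function('S')(C) = Pow(Add(C, -4), Rational(1, 2)) = Pow(Add(-4, C), Rational(1, 2)))
s = Add(6, Mul(-1, I, Pow(5, Rational(1, 2)))) (s = Add(6, Mul(-1, Pow(Add(-4, -1), Rational(1, 2)))) = Add(6, Mul(-1, Pow(-5, Rational(1, 2)))) = Add(6, Mul(-1, Mul(I, Pow(5, Rational(1, 2))))) = Add(6, Mul(-1, I, Pow(5, Rational(1, 2)))) ≈ Add(6.0000, Mul(-2.2361, I)))
Function('F')(o) = Add(1008, Mul(168, o), Mul(-168, I, Pow(5, Rational(1, 2)))) (Function('F')(o) = Mul(Add(o, Add(168, Mul(-1, o))), Add(o, Add(6, Mul(-1, I, Pow(5, Rational(1, 2)))))) = Mul(168, Add(6, o, Mul(-1, I, Pow(5, Rational(1, 2))))) = Add(1008, Mul(168, o), Mul(-168, I, Pow(5, Rational(1, 2)))))
Add(Function('F')(-21), Mul(-1, -1289)) = Add(Add(1008, Mul(168, -21), Mul(-168, I, Pow(5, Rational(1, 2)))), Mul(-1, -1289)) = Add(Add(1008, -3528, Mul(-168, I, Pow(5, Rational(1, 2)))), 1289) = Add(Add(-2520, Mul(-168, I, Pow(5, Rational(1, 2)))), 1289) = Add(-1231, Mul(-168, I, Pow(5, Rational(1, 2))))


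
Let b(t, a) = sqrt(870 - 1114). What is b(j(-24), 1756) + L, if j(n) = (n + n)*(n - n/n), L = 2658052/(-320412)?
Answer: -664513/80103 + 2*I*sqrt(61) ≈ -8.2957 + 15.62*I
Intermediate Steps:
L = -664513/80103 (L = 2658052*(-1/320412) = -664513/80103 ≈ -8.2957)
j(n) = 2*n*(-1 + n) (j(n) = (2*n)*(n - 1*1) = (2*n)*(n - 1) = (2*n)*(-1 + n) = 2*n*(-1 + n))
b(t, a) = 2*I*sqrt(61) (b(t, a) = sqrt(-244) = 2*I*sqrt(61))
b(j(-24), 1756) + L = 2*I*sqrt(61) - 664513/80103 = -664513/80103 + 2*I*sqrt(61)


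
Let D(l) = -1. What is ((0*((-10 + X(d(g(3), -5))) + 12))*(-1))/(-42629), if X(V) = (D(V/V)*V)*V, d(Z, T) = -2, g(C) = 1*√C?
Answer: 0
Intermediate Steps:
g(C) = √C
X(V) = -V² (X(V) = (-V)*V = -V²)
((0*((-10 + X(d(g(3), -5))) + 12))*(-1))/(-42629) = ((0*((-10 - 1*(-2)²) + 12))*(-1))/(-42629) = ((0*((-10 - 1*4) + 12))*(-1))*(-1/42629) = ((0*((-10 - 4) + 12))*(-1))*(-1/42629) = ((0*(-14 + 12))*(-1))*(-1/42629) = ((0*(-2))*(-1))*(-1/42629) = (0*(-1))*(-1/42629) = 0*(-1/42629) = 0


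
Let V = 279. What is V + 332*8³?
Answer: 170263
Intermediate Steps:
V + 332*8³ = 279 + 332*8³ = 279 + 332*512 = 279 + 169984 = 170263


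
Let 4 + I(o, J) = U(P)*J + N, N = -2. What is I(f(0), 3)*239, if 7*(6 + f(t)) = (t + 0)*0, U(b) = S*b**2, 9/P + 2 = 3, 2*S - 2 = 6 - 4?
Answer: 114720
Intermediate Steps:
S = 2 (S = 1 + (6 - 4)/2 = 1 + (1/2)*2 = 1 + 1 = 2)
P = 9 (P = 9/(-2 + 3) = 9/1 = 9*1 = 9)
U(b) = 2*b**2
f(t) = -6 (f(t) = -6 + ((t + 0)*0)/7 = -6 + (t*0)/7 = -6 + (1/7)*0 = -6 + 0 = -6)
I(o, J) = -6 + 162*J (I(o, J) = -4 + ((2*9**2)*J - 2) = -4 + ((2*81)*J - 2) = -4 + (162*J - 2) = -4 + (-2 + 162*J) = -6 + 162*J)
I(f(0), 3)*239 = (-6 + 162*3)*239 = (-6 + 486)*239 = 480*239 = 114720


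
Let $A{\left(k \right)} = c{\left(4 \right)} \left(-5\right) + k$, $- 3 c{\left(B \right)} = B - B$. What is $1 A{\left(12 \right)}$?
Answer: $12$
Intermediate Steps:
$c{\left(B \right)} = 0$ ($c{\left(B \right)} = - \frac{B - B}{3} = \left(- \frac{1}{3}\right) 0 = 0$)
$A{\left(k \right)} = k$ ($A{\left(k \right)} = 0 \left(-5\right) + k = 0 + k = k$)
$1 A{\left(12 \right)} = 1 \cdot 12 = 12$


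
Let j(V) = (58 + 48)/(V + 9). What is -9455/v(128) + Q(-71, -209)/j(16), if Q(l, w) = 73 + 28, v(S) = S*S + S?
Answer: 20345285/875136 ≈ 23.248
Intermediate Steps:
v(S) = S + S**2 (v(S) = S**2 + S = S + S**2)
Q(l, w) = 101
j(V) = 106/(9 + V)
-9455/v(128) + Q(-71, -209)/j(16) = -9455*1/(128*(1 + 128)) + 101/((106/(9 + 16))) = -9455/(128*129) + 101/((106/25)) = -9455/16512 + 101/((106*(1/25))) = -9455*1/16512 + 101/(106/25) = -9455/16512 + 101*(25/106) = -9455/16512 + 2525/106 = 20345285/875136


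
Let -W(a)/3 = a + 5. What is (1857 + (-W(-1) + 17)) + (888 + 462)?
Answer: 3236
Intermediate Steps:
W(a) = -15 - 3*a (W(a) = -3*(a + 5) = -3*(5 + a) = -15 - 3*a)
(1857 + (-W(-1) + 17)) + (888 + 462) = (1857 + (-(-15 - 3*(-1)) + 17)) + (888 + 462) = (1857 + (-(-15 + 3) + 17)) + 1350 = (1857 + (-1*(-12) + 17)) + 1350 = (1857 + (12 + 17)) + 1350 = (1857 + 29) + 1350 = 1886 + 1350 = 3236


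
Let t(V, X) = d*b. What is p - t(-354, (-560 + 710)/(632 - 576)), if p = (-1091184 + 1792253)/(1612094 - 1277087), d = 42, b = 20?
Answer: -280704811/335007 ≈ -837.91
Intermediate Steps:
t(V, X) = 840 (t(V, X) = 42*20 = 840)
p = 701069/335007 ≈ 2.0927
p - t(-354, (-560 + 710)/(632 - 576)) = 701069/335007 - 1*840 = 701069/335007 - 840 = -280704811/335007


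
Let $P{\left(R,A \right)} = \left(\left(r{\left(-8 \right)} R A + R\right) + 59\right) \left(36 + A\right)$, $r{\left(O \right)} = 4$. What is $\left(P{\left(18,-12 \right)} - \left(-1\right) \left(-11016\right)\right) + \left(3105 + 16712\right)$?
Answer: $-10087$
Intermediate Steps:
$P{\left(R,A \right)} = \left(36 + A\right) \left(59 + R + 4 A R\right)$ ($P{\left(R,A \right)} = \left(\left(4 R A + R\right) + 59\right) \left(36 + A\right) = \left(\left(4 A R + R\right) + 59\right) \left(36 + A\right) = \left(\left(R + 4 A R\right) + 59\right) \left(36 + A\right) = \left(59 + R + 4 A R\right) \left(36 + A\right) = \left(36 + A\right) \left(59 + R + 4 A R\right)$)
$\left(P{\left(18,-12 \right)} - \left(-1\right) \left(-11016\right)\right) + \left(3105 + 16712\right) = \left(\left(2124 + 36 \cdot 18 + 59 \left(-12\right) + 4 \cdot 18 \left(-12\right)^{2} + 145 \left(-12\right) 18\right) - \left(-1\right) \left(-11016\right)\right) + \left(3105 + 16712\right) = \left(\left(2124 + 648 - 708 + 4 \cdot 18 \cdot 144 - 31320\right) - 11016\right) + 19817 = \left(\left(2124 + 648 - 708 + 10368 - 31320\right) - 11016\right) + 19817 = \left(-18888 - 11016\right) + 19817 = -29904 + 19817 = -10087$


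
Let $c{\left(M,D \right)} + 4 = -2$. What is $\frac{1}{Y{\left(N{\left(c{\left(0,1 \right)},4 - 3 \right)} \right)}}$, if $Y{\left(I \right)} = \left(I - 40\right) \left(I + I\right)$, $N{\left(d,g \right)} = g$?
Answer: $- \frac{1}{78} \approx -0.012821$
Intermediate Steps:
$c{\left(M,D \right)} = -6$ ($c{\left(M,D \right)} = -4 - 2 = -6$)
$Y{\left(I \right)} = 2 I \left(-40 + I\right)$ ($Y{\left(I \right)} = \left(-40 + I\right) 2 I = 2 I \left(-40 + I\right)$)
$\frac{1}{Y{\left(N{\left(c{\left(0,1 \right)},4 - 3 \right)} \right)}} = \frac{1}{2 \left(4 - 3\right) \left(-40 + \left(4 - 3\right)\right)} = \frac{1}{2 \cdot 1 \left(-40 + 1\right)} = \frac{1}{2 \cdot 1 \left(-39\right)} = \frac{1}{-78} = - \frac{1}{78}$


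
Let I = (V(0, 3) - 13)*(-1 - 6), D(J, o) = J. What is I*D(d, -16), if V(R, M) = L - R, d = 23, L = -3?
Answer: 2576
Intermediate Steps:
V(R, M) = -3 - R
I = 112 (I = ((-3 - 1*0) - 13)*(-1 - 6) = ((-3 + 0) - 13)*(-7) = (-3 - 13)*(-7) = -16*(-7) = 112)
I*D(d, -16) = 112*23 = 2576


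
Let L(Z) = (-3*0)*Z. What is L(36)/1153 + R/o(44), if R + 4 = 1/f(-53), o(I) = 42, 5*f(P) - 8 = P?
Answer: -37/378 ≈ -0.097884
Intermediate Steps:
f(P) = 8/5 + P/5
R = -37/9 (R = -4 + 1/(8/5 + (⅕)*(-53)) = -4 + 1/(8/5 - 53/5) = -4 + 1/(-9) = -4 - ⅑ = -37/9 ≈ -4.1111)
L(Z) = 0 (L(Z) = 0*Z = 0)
L(36)/1153 + R/o(44) = 0/1153 - 37/9/42 = 0*(1/1153) - 37/9*1/42 = 0 - 37/378 = -37/378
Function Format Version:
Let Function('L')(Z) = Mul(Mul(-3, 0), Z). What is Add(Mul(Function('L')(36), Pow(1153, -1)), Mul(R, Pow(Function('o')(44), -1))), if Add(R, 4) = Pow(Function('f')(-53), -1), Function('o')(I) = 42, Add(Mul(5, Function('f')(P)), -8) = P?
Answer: Rational(-37, 378) ≈ -0.097884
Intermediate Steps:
Function('f')(P) = Add(Rational(8, 5), Mul(Rational(1, 5), P))
R = Rational(-37, 9) (R = Add(-4, Pow(Add(Rational(8, 5), Mul(Rational(1, 5), -53)), -1)) = Add(-4, Pow(Add(Rational(8, 5), Rational(-53, 5)), -1)) = Add(-4, Pow(-9, -1)) = Add(-4, Rational(-1, 9)) = Rational(-37, 9) ≈ -4.1111)
Function('L')(Z) = 0 (Function('L')(Z) = Mul(0, Z) = 0)
Add(Mul(Function('L')(36), Pow(1153, -1)), Mul(R, Pow(Function('o')(44), -1))) = Add(Mul(0, Pow(1153, -1)), Mul(Rational(-37, 9), Pow(42, -1))) = Add(Mul(0, Rational(1, 1153)), Mul(Rational(-37, 9), Rational(1, 42))) = Add(0, Rational(-37, 378)) = Rational(-37, 378)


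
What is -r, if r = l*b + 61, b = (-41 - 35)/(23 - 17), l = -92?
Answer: -3679/3 ≈ -1226.3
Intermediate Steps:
b = -38/3 (b = -76/6 = -76*1/6 = -38/3 ≈ -12.667)
r = 3679/3 (r = -92*(-38/3) + 61 = 3496/3 + 61 = 3679/3 ≈ 1226.3)
-r = -1*3679/3 = -3679/3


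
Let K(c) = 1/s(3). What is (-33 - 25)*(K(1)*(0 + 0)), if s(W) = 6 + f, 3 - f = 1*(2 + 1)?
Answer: 0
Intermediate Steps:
f = 0 (f = 3 - (2 + 1) = 3 - 3 = 0)
s(W) = 6 (s(W) = 6 + 0 = 6)
K(c) = 1/6
(-33 - 25)*(K(1)*(0 + 0)) = (-33 - 25)*((0 + 0)/6) = -29*0/3 = -58*0 = 0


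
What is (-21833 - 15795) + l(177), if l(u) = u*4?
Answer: -36920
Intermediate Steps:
l(u) = 4*u
(-21833 - 15795) + l(177) = (-21833 - 15795) + 4*177 = -37628 + 708 = -36920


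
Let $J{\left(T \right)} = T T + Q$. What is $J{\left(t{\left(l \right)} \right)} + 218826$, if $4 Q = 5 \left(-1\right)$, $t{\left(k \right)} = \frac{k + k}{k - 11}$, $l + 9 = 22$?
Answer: $\frac{875975}{4} \approx 2.1899 \cdot 10^{5}$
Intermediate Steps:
$l = 13$ ($l = -9 + 22 = 13$)
$t{\left(k \right)} = \frac{2 k}{-11 + k}$
$Q = - \frac{5}{4}$ ($Q = \frac{5 \left(-1\right)}{4} = \frac{1}{4} \left(-5\right) = - \frac{5}{4} \approx -1.25$)
$J{\left(T \right)} = - \frac{5}{4} + T^{2}$ ($J{\left(T \right)} = T T - \frac{5}{4} = T^{2} - \frac{5}{4} = - \frac{5}{4} + T^{2}$)
$J{\left(t{\left(l \right)} \right)} + 218826 = \left(- \frac{5}{4} + \left(2 \cdot 13 \frac{1}{-11 + 13}\right)^{2}\right) + 218826 = \left(- \frac{5}{4} + \left(2 \cdot 13 \cdot \frac{1}{2}\right)^{2}\right) + 218826 = \left(- \frac{5}{4} + 13^{2}\right) + 218826 = \left(- \frac{5}{4} + 169\right) + 218826 = \frac{671}{4} + 218826 = \frac{875975}{4}$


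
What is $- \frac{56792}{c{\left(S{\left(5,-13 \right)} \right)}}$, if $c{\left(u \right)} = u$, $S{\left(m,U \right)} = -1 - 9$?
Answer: $\frac{28396}{5} \approx 5679.2$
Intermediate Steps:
$S{\left(m,U \right)} = -10$ ($S{\left(m,U \right)} = -1 - 9 = -10$)
$- \frac{56792}{c{\left(S{\left(5,-13 \right)} \right)}} = - \frac{56792}{-10} = \left(-56792\right) \left(- \frac{1}{10}\right) = \frac{28396}{5}$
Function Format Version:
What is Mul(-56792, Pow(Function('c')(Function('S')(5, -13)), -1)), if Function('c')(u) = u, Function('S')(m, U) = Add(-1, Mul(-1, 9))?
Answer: Rational(28396, 5) ≈ 5679.2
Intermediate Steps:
Function('S')(m, U) = -10 (Function('S')(m, U) = Add(-1, -9) = -10)
Mul(-56792, Pow(Function('c')(Function('S')(5, -13)), -1)) = Mul(-56792, Pow(-10, -1)) = Mul(-56792, Rational(-1, 10)) = Rational(28396, 5)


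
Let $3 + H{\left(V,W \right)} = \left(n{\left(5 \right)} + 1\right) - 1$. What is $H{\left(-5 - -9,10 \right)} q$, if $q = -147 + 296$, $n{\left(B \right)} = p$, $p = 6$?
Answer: $447$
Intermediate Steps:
$n{\left(B \right)} = 6$
$H{\left(V,W \right)} = 3$ ($H{\left(V,W \right)} = -3 + \left(\left(6 + 1\right) - 1\right) = -3 + \left(7 - 1\right) = -3 + 6 = 3$)
$q = 149$
$H{\left(-5 - -9,10 \right)} q = 3 \cdot 149 = 447$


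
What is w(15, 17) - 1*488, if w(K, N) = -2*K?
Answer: -518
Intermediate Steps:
w(15, 17) - 1*488 = -2*15 - 1*488 = -30 - 488 = -518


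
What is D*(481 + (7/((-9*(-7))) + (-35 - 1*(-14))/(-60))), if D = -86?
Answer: -3726509/90 ≈ -41406.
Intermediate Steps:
D*(481 + (7/((-9*(-7))) + (-35 - 1*(-14))/(-60))) = -86*(481 + (7/((-9*(-7))) + (-35 - 1*(-14))/(-60))) = -86*(481 + (7/63 + (-35 + 14)*(-1/60))) = -86*(481 + (7*(1/63) - 21*(-1/60))) = -86*(481 + (1/9 + 7/20)) = -86*(481 + 83/180) = -86*86663/180 = -3726509/90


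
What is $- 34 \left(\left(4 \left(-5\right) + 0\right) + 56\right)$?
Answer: $-1224$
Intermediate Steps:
$- 34 \left(\left(4 \left(-5\right) + 0\right) + 56\right) = - 34 \left(\left(-20 + 0\right) + 56\right) = - 34 \left(-20 + 56\right) = \left(-34\right) 36 = -1224$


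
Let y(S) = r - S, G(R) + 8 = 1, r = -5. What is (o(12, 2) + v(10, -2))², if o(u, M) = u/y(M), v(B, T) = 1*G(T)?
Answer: 3721/49 ≈ 75.939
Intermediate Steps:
G(R) = -7 (G(R) = -8 + 1 = -7)
y(S) = -5 - S
v(B, T) = -7 (v(B, T) = 1*(-7) = -7)
o(u, M) = u/(-5 - M)
(o(12, 2) + v(10, -2))² = (-1*12/(5 + 2) - 7)² = (-1*12/7 - 7)² = (-1*12*⅐ - 7)² = (-12/7 - 7)² = (-61/7)² = 3721/49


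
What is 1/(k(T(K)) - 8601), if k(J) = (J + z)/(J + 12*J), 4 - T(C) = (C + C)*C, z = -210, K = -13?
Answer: -2171/18672499 ≈ -0.00011627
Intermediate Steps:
T(C) = 4 - 2*C² (T(C) = 4 - (C + C)*C = 4 - 2*C*C = 4 - 2*C²)
k(J) = (-210 + J)/(13*J) (k(J) = (J - 210)/(J + 12*J) = (-210 + J)/((13*J)) = (-210 + J)*(1/(13*J)) = (-210 + J)/(13*J))
1/(k(T(K)) - 8601) = 1/((-210 + (4 - 2*(-13)²))/(13*(4 - 2*(-13)²)) - 8601) = 1/((-210 + (4 - 2*169))/(13*(4 - 2*169)) - 8601) = 1/((-210 + (4 - 338))/(13*(4 - 338)) - 8601) = 1/((1/13)*(-210 - 334)/(-334) - 8601) = 1/((1/13)*(-1/334)*(-544) - 8601) = 1/(272/2171 - 8601) = 1/(-18672499/2171) = -2171/18672499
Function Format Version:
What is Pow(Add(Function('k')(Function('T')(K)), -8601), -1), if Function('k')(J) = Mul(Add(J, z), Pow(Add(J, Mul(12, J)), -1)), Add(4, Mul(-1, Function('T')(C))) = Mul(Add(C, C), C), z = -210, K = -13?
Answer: Rational(-2171, 18672499) ≈ -0.00011627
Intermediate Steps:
Function('T')(C) = Add(4, Mul(-2, Pow(C, 2))) (Function('T')(C) = Add(4, Mul(-1, Mul(Add(C, C), C))) = Add(4, Mul(-1, Mul(Mul(2, C), C))) = Add(4, Mul(-1, Mul(2, Pow(C, 2)))) = Add(4, Mul(-2, Pow(C, 2))))
Function('k')(J) = Mul(Rational(1, 13), Pow(J, -1), Add(-210, J)) (Function('k')(J) = Mul(Add(J, -210), Pow(Add(J, Mul(12, J)), -1)) = Mul(Add(-210, J), Pow(Mul(13, J), -1)) = Mul(Add(-210, J), Mul(Rational(1, 13), Pow(J, -1))) = Mul(Rational(1, 13), Pow(J, -1), Add(-210, J)))
Pow(Add(Function('k')(Function('T')(K)), -8601), -1) = Pow(Add(Mul(Rational(1, 13), Pow(Add(4, Mul(-2, Pow(-13, 2))), -1), Add(-210, Add(4, Mul(-2, Pow(-13, 2))))), -8601), -1) = Pow(Add(Mul(Rational(1, 13), Pow(Add(4, Mul(-2, 169)), -1), Add(-210, Add(4, Mul(-2, 169)))), -8601), -1) = Pow(Add(Mul(Rational(1, 13), Pow(Add(4, -338), -1), Add(-210, Add(4, -338))), -8601), -1) = Pow(Add(Mul(Rational(1, 13), Pow(-334, -1), Add(-210, -334)), -8601), -1) = Pow(Add(Mul(Rational(1, 13), Rational(-1, 334), -544), -8601), -1) = Pow(Add(Rational(272, 2171), -8601), -1) = Pow(Rational(-18672499, 2171), -1) = Rational(-2171, 18672499)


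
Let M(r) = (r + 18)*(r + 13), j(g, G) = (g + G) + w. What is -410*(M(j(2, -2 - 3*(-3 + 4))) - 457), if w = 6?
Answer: 49610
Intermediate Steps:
j(g, G) = 6 + G + g (j(g, G) = (g + G) + 6 = (G + g) + 6 = 6 + G + g)
M(r) = (13 + r)*(18 + r) (M(r) = (18 + r)*(13 + r) = (13 + r)*(18 + r))
-410*(M(j(2, -2 - 3*(-3 + 4))) - 457) = -410*((234 + (6 + (-2 - 3*(-3 + 4)) + 2)² + 31*(6 + (-2 - 3*(-3 + 4)) + 2)) - 457) = -410*((234 + (6 + (-2 - 3*1) + 2)² + 31*(6 + (-2 - 3*1) + 2)) - 457) = -410*((234 + (6 + (-2 - 3) + 2)² + 31*(6 + (-2 - 3) + 2)) - 457) = -410*((234 + (6 - 5 + 2)² + 31*(6 - 5 + 2)) - 457) = -410*((234 + 3² + 31*3) - 457) = -410*((234 + 9 + 93) - 457) = -410*(336 - 457) = -410*(-121) = 49610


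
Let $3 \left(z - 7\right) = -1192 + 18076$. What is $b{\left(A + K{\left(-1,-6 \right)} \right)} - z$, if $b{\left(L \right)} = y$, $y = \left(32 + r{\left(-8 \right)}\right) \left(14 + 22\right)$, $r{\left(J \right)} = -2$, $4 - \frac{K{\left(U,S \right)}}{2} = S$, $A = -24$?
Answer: $-4555$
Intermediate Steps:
$K{\left(U,S \right)} = 8 - 2 S$
$y = 1080$ ($y = \left(32 - 2\right) \left(14 + 22\right) = 30 \cdot 36 = 1080$)
$z = 5635$ ($z = 7 + \frac{-1192 + 18076}{3} = 7 + \frac{1}{3} \cdot 16884 = 7 + 5628 = 5635$)
$b{\left(L \right)} = 1080$
$b{\left(A + K{\left(-1,-6 \right)} \right)} - z = 1080 - 5635 = -4555$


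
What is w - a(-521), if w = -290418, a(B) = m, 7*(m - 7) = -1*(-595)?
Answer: -290510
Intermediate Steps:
m = 92 (m = 7 + (-1*(-595))/7 = 7 + (⅐)*595 = 7 + 85 = 92)
a(B) = 92
w - a(-521) = -290418 - 1*92 = -290418 - 92 = -290510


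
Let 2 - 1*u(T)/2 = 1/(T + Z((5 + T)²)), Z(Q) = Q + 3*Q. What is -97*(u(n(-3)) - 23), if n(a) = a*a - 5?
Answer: 302349/164 ≈ 1843.6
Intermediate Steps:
n(a) = -5 + a² (n(a) = a² - 5 = -5 + a²)
Z(Q) = 4*Q
u(T) = 4 - 2/(T + 4*(5 + T)²)
-97*(u(n(-3)) - 23) = -97*(2*(-1 + 2*(-5 + (-3)²) + 8*(5 + (-5 + (-3)²))²)/((-5 + (-3)²) + 4*(5 + (-5 + (-3)²))²) - 23) = -97*(2*(-1 + 2*(-5 + 9) + 8*(5 + (-5 + 9))²)/((-5 + 9) + 4*(5 + (-5 + 9))²) - 23) = -97*(2*(-1 + 2*4 + 8*(5 + 4)²)/(4 + 4*(5 + 4)²) - 23) = -97*(2*(-1 + 8 + 8*9²)/(4 + 4*9²) - 23) = -97*(2*(-1 + 8 + 8*81)/(4 + 4*81) - 23) = -97*(2*(-1 + 8 + 648)/(4 + 324) - 23) = -97*(2*655/328 - 23) = -97*(2*(1/328)*655 - 23) = -97*(655/164 - 23) = -97*(-3117/164) = 302349/164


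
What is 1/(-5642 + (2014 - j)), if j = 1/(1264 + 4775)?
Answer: -6039/21909493 ≈ -0.00027563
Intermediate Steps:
j = 1/6039 ≈ 0.00016559
1/(-5642 + (2014 - j)) = 1/(-5642 + (2014 - 1*1/6039)) = 1/(-5642 + (2014 - 1/6039)) = 1/(-5642 + 12162545/6039) = 1/(-21909493/6039) = -6039/21909493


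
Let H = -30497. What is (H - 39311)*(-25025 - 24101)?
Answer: 3429387808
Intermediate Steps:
(H - 39311)*(-25025 - 24101) = (-30497 - 39311)*(-25025 - 24101) = -69808*(-49126) = 3429387808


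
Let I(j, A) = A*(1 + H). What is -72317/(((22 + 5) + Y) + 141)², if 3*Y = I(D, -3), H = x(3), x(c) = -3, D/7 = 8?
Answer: -72317/28900 ≈ -2.5023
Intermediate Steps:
D = 56 (D = 7*8 = 56)
H = -3
I(j, A) = -2*A (I(j, A) = A*(1 - 3) = A*(-2) = -2*A)
Y = 2 (Y = (-2*(-3))/3 = (⅓)*6 = 2)
-72317/(((22 + 5) + Y) + 141)² = -72317/(((22 + 5) + 2) + 141)² = -72317/((27 + 2) + 141)² = -72317/(29 + 141)² = -72317/(170²) = -72317/28900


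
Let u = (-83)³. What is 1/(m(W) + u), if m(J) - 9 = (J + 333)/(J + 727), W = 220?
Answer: -947/541473213 ≈ -1.7489e-6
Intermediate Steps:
u = -571787
m(J) = 9 + (333 + J)/(727 + J) (m(J) = 9 + (J + 333)/(J + 727) = 9 + (333 + J)/(727 + J))
1/(m(W) + u) = 1/(2*(3438 + 5*220)/(727 + 220) - 571787) = 1/(2*(3438 + 1100)/947 - 571787) = 1/(2*(1/947)*4538 - 571787) = 1/(9076/947 - 571787) = 1/(-541473213/947) = -947/541473213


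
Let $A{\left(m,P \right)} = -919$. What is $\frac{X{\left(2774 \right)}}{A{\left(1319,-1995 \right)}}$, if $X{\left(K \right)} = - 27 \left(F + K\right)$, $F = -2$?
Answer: $\frac{74844}{919} \approx 81.441$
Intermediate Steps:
$X{\left(K \right)} = 54 - 27 K$ ($X{\left(K \right)} = - 27 \left(-2 + K\right) = 54 - 27 K$)
$\frac{X{\left(2774 \right)}}{A{\left(1319,-1995 \right)}} = \frac{54 - 74898}{-919} = \left(54 - 74898\right) \left(- \frac{1}{919}\right) = \left(-74844\right) \left(- \frac{1}{919}\right) = \frac{74844}{919}$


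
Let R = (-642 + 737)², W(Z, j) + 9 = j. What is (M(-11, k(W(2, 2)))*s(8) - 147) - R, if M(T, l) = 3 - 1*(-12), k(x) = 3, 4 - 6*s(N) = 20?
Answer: -9212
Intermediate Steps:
s(N) = -8/3 (s(N) = ⅔ - ⅙*20 = ⅔ - 10/3 = -8/3)
W(Z, j) = -9 + j
R = 9025 (R = 95² = 9025)
M(T, l) = 15 (M(T, l) = 3 + 12 = 15)
(M(-11, k(W(2, 2)))*s(8) - 147) - R = (15*(-8/3) - 147) - 1*9025 = (-40 - 147) - 9025 = -187 - 9025 = -9212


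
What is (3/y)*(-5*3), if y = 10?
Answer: -9/2 ≈ -4.5000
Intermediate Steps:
(3/y)*(-5*3) = (3/10)*(-5*3) = ((⅒)*3)*(-15) = (3/10)*(-15) = -9/2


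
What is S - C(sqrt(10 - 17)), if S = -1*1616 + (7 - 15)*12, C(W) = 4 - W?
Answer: -1716 + I*sqrt(7) ≈ -1716.0 + 2.6458*I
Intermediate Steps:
S = -1712 (S = -1616 - 8*12 = -1616 - 96 = -1712)
S - C(sqrt(10 - 17)) = -1712 - (4 - sqrt(10 - 17)) = -1712 - (4 - sqrt(-7)) = -1712 - (4 - I*sqrt(7)) = -1712 + (-4 + I*sqrt(7)) = -1716 + I*sqrt(7)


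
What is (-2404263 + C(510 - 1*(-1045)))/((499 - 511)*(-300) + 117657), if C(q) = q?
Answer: -2402708/121257 ≈ -19.815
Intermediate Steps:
(-2404263 + C(510 - 1*(-1045)))/((499 - 511)*(-300) + 117657) = (-2404263 + (510 - 1*(-1045)))/((499 - 511)*(-300) + 117657) = (-2404263 + (510 + 1045))/(-12*(-300) + 117657) = (-2404263 + 1555)/(3600 + 117657) = -2402708/121257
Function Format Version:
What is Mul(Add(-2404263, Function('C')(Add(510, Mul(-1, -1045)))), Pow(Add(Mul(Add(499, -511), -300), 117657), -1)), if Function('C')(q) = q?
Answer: Rational(-2402708, 121257) ≈ -19.815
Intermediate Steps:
Mul(Add(-2404263, Function('C')(Add(510, Mul(-1, -1045)))), Pow(Add(Mul(Add(499, -511), -300), 117657), -1)) = Mul(Add(-2404263, Add(510, Mul(-1, -1045))), Pow(Add(Mul(Add(499, -511), -300), 117657), -1)) = Mul(Add(-2404263, Add(510, 1045)), Pow(Add(Mul(-12, -300), 117657), -1)) = Mul(Add(-2404263, 1555), Pow(Add(3600, 117657), -1)) = Mul(-2402708, Pow(121257, -1)) = Mul(-2402708, Rational(1, 121257)) = Rational(-2402708, 121257)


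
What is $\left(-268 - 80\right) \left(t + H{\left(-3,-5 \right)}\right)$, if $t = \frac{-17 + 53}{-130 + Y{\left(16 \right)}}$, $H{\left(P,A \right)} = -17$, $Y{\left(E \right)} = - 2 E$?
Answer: $\frac{17980}{3} \approx 5993.3$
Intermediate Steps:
$t = - \frac{2}{9}$ ($t = \frac{-17 + 53}{-130 - 32} = \frac{36}{-130 - 32} = \frac{36}{-162} = 36 \left(- \frac{1}{162}\right) = - \frac{2}{9} \approx -0.22222$)
$\left(-268 - 80\right) \left(t + H{\left(-3,-5 \right)}\right) = \left(-268 - 80\right) \left(- \frac{2}{9} - 17\right) = \left(-348\right) \left(- \frac{155}{9}\right) = \frac{17980}{3}$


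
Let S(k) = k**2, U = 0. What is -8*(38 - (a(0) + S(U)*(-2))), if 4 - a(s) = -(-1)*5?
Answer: -312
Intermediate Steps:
a(s) = -1 (a(s) = 4 - (-1)*(-1*5) = 4 - (-1)*(-5) = 4 - 1*5 = 4 - 5 = -1)
-8*(38 - (a(0) + S(U)*(-2))) = -8*(38 - (-1 + 0**2*(-2))) = -8*(38 - (-1 + 0*(-2))) = -8*(38 - (-1 + 0)) = -8*(38 - 1*(-1)) = -8*(38 + 1) = -8*39 = -312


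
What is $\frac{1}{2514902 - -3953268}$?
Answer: $\frac{1}{6468170} \approx 1.546 \cdot 10^{-7}$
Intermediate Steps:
$\frac{1}{2514902 - -3953268} = \frac{1}{2514902 + 3953268} = \frac{1}{6468170}$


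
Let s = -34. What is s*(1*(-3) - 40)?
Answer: 1462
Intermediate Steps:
s*(1*(-3) - 40) = -34*(1*(-3) - 40) = -34*(-3 - 40) = -34*(-43) = 1462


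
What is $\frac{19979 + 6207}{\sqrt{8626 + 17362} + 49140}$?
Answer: $\frac{321695010}{603678403} - \frac{13093 \sqrt{6497}}{603678403} \approx 0.53114$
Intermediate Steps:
$\frac{19979 + 6207}{\sqrt{8626 + 17362} + 49140} = \frac{26186}{\sqrt{25988} + 49140} = \frac{26186}{2 \sqrt{6497} + 49140} = \frac{26186}{49140 + 2 \sqrt{6497}}$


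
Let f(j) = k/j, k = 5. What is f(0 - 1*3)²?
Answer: 25/9 ≈ 2.7778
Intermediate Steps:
f(j) = 5/j
f(0 - 1*3)² = (5/(0 - 1*3))² = (5/(0 - 3))² = (5/(-3))² = (5*(-⅓))² = (-5/3)² = 25/9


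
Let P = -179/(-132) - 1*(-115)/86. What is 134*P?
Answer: 1024229/2838 ≈ 360.90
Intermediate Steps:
P = 15287/5676 (P = -179*(-1/132) + 115*(1/86) = 179/132 + 115/86 = 15287/5676 ≈ 2.6933)
134*P = 134*(15287/5676) = 1024229/2838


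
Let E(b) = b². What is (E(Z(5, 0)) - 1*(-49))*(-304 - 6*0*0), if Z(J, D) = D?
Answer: -14896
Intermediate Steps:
(E(Z(5, 0)) - 1*(-49))*(-304 - 6*0*0) = (0² - 1*(-49))*(-304 - 6*0*0) = (0 + 49)*(-304 + 0*0) = 49*(-304 + 0) = 49*(-304) = -14896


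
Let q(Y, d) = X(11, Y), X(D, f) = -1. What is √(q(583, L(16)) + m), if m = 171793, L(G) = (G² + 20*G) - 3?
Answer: 12*√1193 ≈ 414.48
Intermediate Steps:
L(G) = -3 + G² + 20*G
q(Y, d) = -1
√(q(583, L(16)) + m) = √(-1 + 171793) = √171792 = 12*√1193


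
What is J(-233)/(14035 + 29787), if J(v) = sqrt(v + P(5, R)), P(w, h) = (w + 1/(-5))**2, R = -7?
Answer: I*sqrt(5249)/219110 ≈ 0.00033066*I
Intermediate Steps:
P(w, h) = (-1/5 + w)**2 (P(w, h) = (w - 1/5)**2 = (-1/5 + w)**2)
J(v) = sqrt(576/25 + v) (J(v) = sqrt(v + (-1 + 5*5)**2/25) = sqrt(v + (-1 + 25)**2/25) = sqrt(v + (1/25)*24**2) = sqrt(v + (1/25)*576) = sqrt(v + 576/25) = sqrt(576/25 + v))
J(-233)/(14035 + 29787) = (sqrt(576 + 25*(-233))/5)/(14035 + 29787) = (sqrt(576 - 5825)/5)/43822 = (sqrt(-5249)/5)*(1/43822) = ((I*sqrt(5249))/5)*(1/43822) = (I*sqrt(5249)/5)*(1/43822) = I*sqrt(5249)/219110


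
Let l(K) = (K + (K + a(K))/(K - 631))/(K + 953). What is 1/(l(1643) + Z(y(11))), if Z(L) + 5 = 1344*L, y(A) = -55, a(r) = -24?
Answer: -2627152/194210547265 ≈ -1.3527e-5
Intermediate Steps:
Z(L) = -5 + 1344*L
l(K) = (K + (-24 + K)/(-631 + K))/(953 + K) (l(K) = (K + (K - 24)/(K - 631))/(K + 953) = (K + (-24 + K)/(-631 + K))/(953 + K))
1/(l(1643) + Z(y(11))) = 1/((-24 + 1643**2 - 630*1643)/(-601343 + 1643**2 + 322*1643) + (-5 + 1344*(-55))) = 1/((-24 + 2699449 - 1035090)/(-601343 + 2699449 + 529046) + (-5 - 73920)) = 1/(1664335/2627152 - 73925) = 1/(-194210547265/2627152) = -2627152/194210547265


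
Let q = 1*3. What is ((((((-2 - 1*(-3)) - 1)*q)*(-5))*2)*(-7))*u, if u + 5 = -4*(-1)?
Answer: 0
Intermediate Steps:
q = 3
u = -1 (u = -5 - 4*(-1) = -5 + 4 = -1)
((((((-2 - 1*(-3)) - 1)*q)*(-5))*2)*(-7))*u = ((((((-2 - 1*(-3)) - 1)*3)*(-5))*2)*(-7))*(-1) = ((((((-2 + 3) - 1)*3)*(-5))*2)*(-7))*(-1) = (((((1 - 1)*3)*(-5))*2)*(-7))*(-1) = ((((0*3)*(-5))*2)*(-7))*(-1) = (((0*(-5))*2)*(-7))*(-1) = ((0*2)*(-7))*(-1) = (0*(-7))*(-1) = 0*(-1) = 0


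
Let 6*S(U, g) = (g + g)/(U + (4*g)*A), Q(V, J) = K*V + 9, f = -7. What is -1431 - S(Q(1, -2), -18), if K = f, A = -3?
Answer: -155976/109 ≈ -1431.0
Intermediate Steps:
K = -7
Q(V, J) = 9 - 7*V (Q(V, J) = -7*V + 9 = 9 - 7*V)
S(U, g) = g/(3*(U - 12*g)) (S(U, g) = ((g + g)/(U + (4*g)*(-3)))/6 = ((2*g)/(U - 12*g))/6 = (2*g/(U - 12*g))/6 = g/(3*(U - 12*g)))
-1431 - S(Q(1, -2), -18) = -1431 - (-18)/(3*((9 - 7*1) - 12*(-18))) = -1431 - (-18)/(3*((9 - 7) + 216)) = -1431 - (-18)/(3*(2 + 216)) = -1431 - (-18)/(3*218) = -1431 - 1*(-3/109) = -1431 + 3/109 = -155976/109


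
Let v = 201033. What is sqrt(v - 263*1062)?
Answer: 3*I*sqrt(8697) ≈ 279.77*I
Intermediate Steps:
sqrt(v - 263*1062) = sqrt(201033 - 263*1062) = sqrt(201033 - 279306) = sqrt(-78273) = 3*I*sqrt(8697)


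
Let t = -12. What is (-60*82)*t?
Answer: 59040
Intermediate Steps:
(-60*82)*t = -60*82*(-12) = -4920*(-12) = 59040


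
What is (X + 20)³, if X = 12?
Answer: 32768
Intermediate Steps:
(X + 20)³ = (12 + 20)³ = 32³ = 32768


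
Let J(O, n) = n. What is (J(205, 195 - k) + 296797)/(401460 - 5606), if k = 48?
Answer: 148472/197927 ≈ 0.75014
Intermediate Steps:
(J(205, 195 - k) + 296797)/(401460 - 5606) = ((195 - 1*48) + 296797)/(401460 - 5606) = ((195 - 48) + 296797)/395854 = (147 + 296797)*(1/395854) = 296944*(1/395854) = 148472/197927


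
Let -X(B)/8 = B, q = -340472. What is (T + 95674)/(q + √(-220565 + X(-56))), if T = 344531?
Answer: -149877476760/115921402901 - 440205*I*√220117/115921402901 ≈ -1.2929 - 0.0017816*I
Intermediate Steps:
X(B) = -8*B
(T + 95674)/(q + √(-220565 + X(-56))) = (344531 + 95674)/(-340472 + √(-220565 - 8*(-56))) = 440205/(-340472 + √(-220565 + 448)) = 440205/(-340472 + √(-220117)) = 440205/(-340472 + I*√220117)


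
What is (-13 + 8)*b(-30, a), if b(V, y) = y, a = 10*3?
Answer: -150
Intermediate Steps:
a = 30
(-13 + 8)*b(-30, a) = (-13 + 8)*30 = -5*30 = -150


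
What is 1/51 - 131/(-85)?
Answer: 398/255 ≈ 1.5608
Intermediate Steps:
1/51 - 131/(-85) = 1/51 - 1/85*(-131) = 1/51 + 131/85 = 398/255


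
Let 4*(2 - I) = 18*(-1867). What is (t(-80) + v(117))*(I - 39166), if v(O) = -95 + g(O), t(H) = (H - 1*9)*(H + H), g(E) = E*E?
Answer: -856243425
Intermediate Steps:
g(E) = E**2
t(H) = 2*H*(-9 + H) (t(H) = (H - 9)*(2*H) = (-9 + H)*(2*H) = 2*H*(-9 + H))
I = 16807/2 (I = 2 - 9*(-1867)/2 = 2 - 1/4*(-33606) = 2 + 16803/2 = 16807/2 ≈ 8403.5)
v(O) = -95 + O**2
(t(-80) + v(117))*(I - 39166) = (2*(-80)*(-9 - 80) + (-95 + 117**2))*(16807/2 - 39166) = (2*(-80)*(-89) + (-95 + 13689))*(-61525/2) = (14240 + 13594)*(-61525/2) = 27834*(-61525/2) = -856243425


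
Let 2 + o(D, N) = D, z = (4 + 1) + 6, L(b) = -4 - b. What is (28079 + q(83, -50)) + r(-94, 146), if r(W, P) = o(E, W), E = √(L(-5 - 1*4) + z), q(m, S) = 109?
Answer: 28190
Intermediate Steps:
z = 11 (z = 5 + 6 = 11)
E = 4 (E = √((-4 - (-5 - 1*4)) + 11) = √((-4 - (-5 - 4)) + 11) = √((-4 - 1*(-9)) + 11) = √((-4 + 9) + 11) = √(5 + 11) = √16 = 4)
o(D, N) = -2 + D
r(W, P) = 2 (r(W, P) = -2 + 4 = 2)
(28079 + q(83, -50)) + r(-94, 146) = (28079 + 109) + 2 = 28188 + 2 = 28190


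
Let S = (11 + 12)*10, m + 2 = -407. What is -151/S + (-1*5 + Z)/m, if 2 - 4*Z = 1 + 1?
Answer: -60609/94070 ≈ -0.64430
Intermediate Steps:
m = -409 (m = -2 - 407 = -409)
Z = 0 (Z = 1/2 - (1 + 1)/4 = 1/2 - 1/4*2 = 1/2 - 1/2 = 0)
S = 230 (S = 23*10 = 230)
-151/S + (-1*5 + Z)/m = -151/230 + (-1*5 + 0)/(-409) = -151*1/230 + (-5 + 0)*(-1/409) = -151/230 - 5*(-1/409) = -151/230 + 5/409 = -60609/94070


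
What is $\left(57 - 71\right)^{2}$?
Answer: $196$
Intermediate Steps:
$\left(57 - 71\right)^{2} = \left(-14\right)^{2} = 196$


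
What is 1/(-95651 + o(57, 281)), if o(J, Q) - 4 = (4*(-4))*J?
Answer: -1/96559 ≈ -1.0356e-5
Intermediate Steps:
o(J, Q) = 4 - 16*J (o(J, Q) = 4 + (4*(-4))*J = 4 - 16*J)
1/(-95651 + o(57, 281)) = 1/(-95651 + (4 - 16*57)) = 1/(-95651 + (4 - 912)) = 1/(-95651 - 908) = 1/(-96559) = -1/96559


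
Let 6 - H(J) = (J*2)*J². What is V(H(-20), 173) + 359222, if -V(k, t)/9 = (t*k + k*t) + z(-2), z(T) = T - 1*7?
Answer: -49483381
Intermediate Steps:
z(T) = -7 + T (z(T) = T - 7 = -7 + T)
H(J) = 6 - 2*J³ (H(J) = 6 - J*2*J² = 6 - 2*J*J² = 6 - 2*J³)
V(k, t) = 81 - 18*k*t (V(k, t) = -9*((t*k + k*t) + (-7 - 2)) = -9*((k*t + k*t) - 9) = -9*(2*k*t - 9) = -9*(-9 + 2*k*t) = 81 - 18*k*t)
V(H(-20), 173) + 359222 = (81 - 18*(6 - 2*(-20)³)*173) + 359222 = (81 - 18*(6 - 2*(-8000))*173) + 359222 = (81 - 18*(6 + 16000)*173) + 359222 = (81 - 18*16006*173) + 359222 = (81 - 49842684) + 359222 = -49842603 + 359222 = -49483381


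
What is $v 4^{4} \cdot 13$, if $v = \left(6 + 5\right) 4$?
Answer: $146432$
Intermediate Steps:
$v = 44$ ($v = 11 \cdot 4 = 44$)
$v 4^{4} \cdot 13 = 44 \cdot 4^{4} \cdot 13 = 44 \cdot 256 \cdot 13 = 11264 \cdot 13 = 146432$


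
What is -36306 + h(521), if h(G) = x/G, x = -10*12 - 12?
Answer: -18915558/521 ≈ -36306.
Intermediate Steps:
x = -132 (x = -120 - 12 = -132)
h(G) = -132/G
-36306 + h(521) = -36306 - 132/521 = -18915558/521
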